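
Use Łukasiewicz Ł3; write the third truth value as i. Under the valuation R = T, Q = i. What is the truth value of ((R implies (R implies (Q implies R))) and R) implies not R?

Q implies R = i implies T = T  [min(1, 1−½+1)]
R implies (Q implies R) = T implies T = T
R implies (R implies (Q implies R)) = T implies T = T
(R implies (R implies (Q implies R))) and R = T and T = T
not R = not T = F
((R implies (R implies (Q implies R))) and R) implies not R = T implies F = F

F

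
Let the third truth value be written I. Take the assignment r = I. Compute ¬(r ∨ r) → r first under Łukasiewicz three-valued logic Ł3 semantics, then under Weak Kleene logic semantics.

True; I

In Łukasiewicz three-valued logic Ł3: r ∨ r = I ∨ I = I
¬(r ∨ r) = ¬I = I
¬(r ∨ r) → r = I → I = True  [min(1, 1−½+½)]
In Weak Kleene logic: r ∨ r = I ∨ I = I
¬(r ∨ r) = ¬I = I
¬(r ∨ r) → r = I → I = I  [any arg is the third value ⇒ result is the third value]
They differ because Łukasiewicz three-valued logic Ł3 and Weak Kleene logic treat I differently under the binary connectives.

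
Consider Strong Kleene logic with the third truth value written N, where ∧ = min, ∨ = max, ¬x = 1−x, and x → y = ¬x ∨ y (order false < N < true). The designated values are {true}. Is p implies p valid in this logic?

No

Countermodel: p=N gives N, which is not designated.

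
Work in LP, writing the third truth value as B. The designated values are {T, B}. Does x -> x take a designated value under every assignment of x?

Every assignment of x over {T, B, F} gives a value in {T, B}.
In particular, with x=B: x -> x = B.

Yes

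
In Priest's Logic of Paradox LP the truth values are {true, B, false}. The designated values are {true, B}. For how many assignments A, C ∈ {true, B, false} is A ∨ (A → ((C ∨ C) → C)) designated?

9

Of the 9 assignments, 9 give a value in {true, B}.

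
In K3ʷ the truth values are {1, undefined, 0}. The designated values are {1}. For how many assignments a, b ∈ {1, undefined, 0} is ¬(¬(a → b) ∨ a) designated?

Designated under: (a=0, b=1); (a=0, b=0).

2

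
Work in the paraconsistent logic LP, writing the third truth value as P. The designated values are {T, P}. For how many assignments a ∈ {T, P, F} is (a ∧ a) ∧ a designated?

2

a=T: T ✓
a=P: P ✓
a=F: F ·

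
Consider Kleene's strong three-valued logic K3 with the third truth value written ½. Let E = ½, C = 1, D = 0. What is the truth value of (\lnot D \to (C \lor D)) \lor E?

\lnot D = \lnot 0 = 1
C \lor D = 1 \lor 0 = 1
\lnot D \to (C \lor D) = 1 \to 1 = 1
(\lnot D \to (C \lor D)) \lor E = 1 \lor ½ = 1

1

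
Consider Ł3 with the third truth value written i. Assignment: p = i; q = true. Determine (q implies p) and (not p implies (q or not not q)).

i

q implies p = true implies i = i  [min(1, 1−1+½)]
not p = not i = i
not q = not true = false
not not q = not false = true
q or not not q = true or true = true
not p implies (q or not not q) = i implies true = true
(q implies p) and (not p implies (q or not not q)) = i and true = i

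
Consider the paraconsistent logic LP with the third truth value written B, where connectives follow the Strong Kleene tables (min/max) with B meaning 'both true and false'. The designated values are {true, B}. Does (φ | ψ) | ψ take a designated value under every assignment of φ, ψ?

No

Countermodel: φ=false, ψ=false gives false, which is not designated.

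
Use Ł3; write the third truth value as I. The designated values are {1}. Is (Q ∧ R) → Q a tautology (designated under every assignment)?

Yes

Every assignment of Q, R over {1, I, 0} gives a value in {1}.
In particular, with Q=I, R=I: (Q ∧ R) → Q = 1.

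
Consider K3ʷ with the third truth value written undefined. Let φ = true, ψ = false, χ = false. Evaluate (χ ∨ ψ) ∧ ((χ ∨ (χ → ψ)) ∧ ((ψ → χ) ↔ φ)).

false

χ ∨ ψ = false ∨ false = false
χ → ψ = false → false = true
χ ∨ (χ → ψ) = false ∨ true = true
ψ → χ = false → false = true
(ψ → χ) ↔ φ = true ↔ true = true
(χ ∨ (χ → ψ)) ∧ ((ψ → χ) ↔ φ) = true ∧ true = true
(χ ∨ ψ) ∧ ((χ ∨ (χ → ψ)) ∧ ((ψ → χ) ↔ φ)) = false ∧ true = false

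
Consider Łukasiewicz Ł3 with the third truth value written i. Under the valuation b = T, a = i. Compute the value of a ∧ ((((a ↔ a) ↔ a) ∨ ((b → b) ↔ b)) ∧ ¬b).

a ↔ a = i ↔ i = T  [1 − |½−½|]
(a ↔ a) ↔ a = T ↔ i = i
b → b = T → T = T
(b → b) ↔ b = T ↔ T = T
((a ↔ a) ↔ a) ∨ ((b → b) ↔ b) = i ∨ T = T
¬b = ¬T = F
(((a ↔ a) ↔ a) ∨ ((b → b) ↔ b)) ∧ ¬b = T ∧ F = F
a ∧ ((((a ↔ a) ↔ a) ∨ ((b → b) ↔ b)) ∧ ¬b) = i ∧ F = F

F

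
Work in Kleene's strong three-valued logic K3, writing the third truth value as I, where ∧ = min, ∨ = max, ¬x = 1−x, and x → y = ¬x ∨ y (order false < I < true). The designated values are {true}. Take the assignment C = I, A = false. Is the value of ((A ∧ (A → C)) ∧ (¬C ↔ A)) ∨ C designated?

A → C = false → I = true  [¬false ∨ I]
A ∧ (A → C) = false ∧ true = false
¬C = ¬I = I
¬C ↔ A = I ↔ false = I
(A ∧ (A → C)) ∧ (¬C ↔ A) = false ∧ I = false
((A ∧ (A → C)) ∧ (¬C ↔ A)) ∨ C = false ∨ I = I
I ∉ {true}.

No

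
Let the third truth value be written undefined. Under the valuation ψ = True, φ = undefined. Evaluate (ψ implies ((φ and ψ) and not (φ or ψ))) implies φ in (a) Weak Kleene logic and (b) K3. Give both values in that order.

In Weak Kleene logic: φ and ψ = undefined and True = undefined
φ or ψ = undefined or True = undefined
not (φ or ψ) = not undefined = undefined
(φ and ψ) and not (φ or ψ) = undefined and undefined = undefined
ψ implies ((φ and ψ) and not (φ or ψ)) = True implies undefined = undefined
(ψ implies ((φ and ψ) and not (φ or ψ))) implies φ = undefined implies undefined = undefined
In K3: φ and ψ = undefined and True = undefined
φ or ψ = undefined or True = True
not (φ or ψ) = not True = False
(φ and ψ) and not (φ or ψ) = undefined and False = False
ψ implies ((φ and ψ) and not (φ or ψ)) = True implies False = False
(ψ implies ((φ and ψ) and not (φ or ψ))) implies φ = False implies undefined = True  [not False or undefined]
They differ because Weak Kleene logic and K3 treat undefined differently under the binary connectives.

undefined; True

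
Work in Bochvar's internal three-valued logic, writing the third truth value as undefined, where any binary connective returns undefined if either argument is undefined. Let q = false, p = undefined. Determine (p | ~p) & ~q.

~p = ~undefined = undefined
p | ~p = undefined | undefined = undefined
~q = ~false = true
(p | ~p) & ~q = undefined & true = undefined

undefined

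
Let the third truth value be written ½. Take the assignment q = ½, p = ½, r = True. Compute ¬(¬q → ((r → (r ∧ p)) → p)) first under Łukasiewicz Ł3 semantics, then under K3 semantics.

False; ½

In Łukasiewicz Ł3: ¬q = ¬½ = ½
r ∧ p = True ∧ ½ = ½
r → (r ∧ p) = True → ½ = ½  [min(1, 1−1+½)]
(r → (r ∧ p)) → p = ½ → ½ = True
¬q → ((r → (r ∧ p)) → p) = ½ → True = True
¬(¬q → ((r → (r ∧ p)) → p)) = ¬True = False
In K3: ¬q = ¬½ = ½
r ∧ p = True ∧ ½ = ½
r → (r ∧ p) = True → ½ = ½  [¬True ∨ ½]
(r → (r ∧ p)) → p = ½ → ½ = ½
¬q → ((r → (r ∧ p)) → p) = ½ → ½ = ½
¬(¬q → ((r → (r ∧ p)) → p)) = ¬½ = ½
They differ because Łukasiewicz Ł3 and K3 treat ½ differently under implication.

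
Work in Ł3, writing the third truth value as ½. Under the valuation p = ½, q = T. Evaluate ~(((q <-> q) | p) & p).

q <-> q = T <-> T = T
(q <-> q) | p = T | ½ = T
((q <-> q) | p) & p = T & ½ = ½
~(((q <-> q) | p) & p) = ~½ = ½

½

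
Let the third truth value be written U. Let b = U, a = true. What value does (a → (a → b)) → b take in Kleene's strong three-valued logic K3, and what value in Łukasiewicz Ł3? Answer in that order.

In Kleene's strong three-valued logic K3: a → b = true → U = U  [¬true ∨ U]
a → (a → b) = true → U = U
(a → (a → b)) → b = U → U = U
In Łukasiewicz Ł3: a → b = true → U = U  [min(1, 1−1+½)]
a → (a → b) = true → U = U
(a → (a → b)) → b = U → U = true
They differ because Kleene's strong three-valued logic K3 and Łukasiewicz Ł3 treat U differently under implication.

U; true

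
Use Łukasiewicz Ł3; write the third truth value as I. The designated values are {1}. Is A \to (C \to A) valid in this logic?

Every assignment of A, C over {1, I, 0} gives a value in {1}.
In particular, with A=I, C=I: A \to (C \to A) = 1.

Yes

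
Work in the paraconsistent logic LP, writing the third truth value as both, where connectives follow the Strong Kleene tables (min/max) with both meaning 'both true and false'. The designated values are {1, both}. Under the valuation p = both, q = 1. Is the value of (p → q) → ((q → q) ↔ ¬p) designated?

p → q = both → 1 = 1  [¬both ∨ 1]
q → q = 1 → 1 = 1
¬p = ¬both = both
(q → q) ↔ ¬p = 1 ↔ both = both
(p → q) → ((q → q) ↔ ¬p) = 1 → both = both
both ∈ {1, both}.

Yes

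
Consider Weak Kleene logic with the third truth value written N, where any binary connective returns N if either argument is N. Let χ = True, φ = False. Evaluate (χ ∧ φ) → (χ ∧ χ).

True

χ ∧ φ = True ∧ False = False
χ ∧ χ = True ∧ True = True
(χ ∧ φ) → (χ ∧ χ) = False → True = True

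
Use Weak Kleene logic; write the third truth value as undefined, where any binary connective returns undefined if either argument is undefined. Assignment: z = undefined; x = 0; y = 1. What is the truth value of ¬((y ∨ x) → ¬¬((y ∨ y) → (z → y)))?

y ∨ x = 1 ∨ 0 = 1
y ∨ y = 1 ∨ 1 = 1
z → y = undefined → 1 = undefined  [any arg is the third value ⇒ result is the third value]
(y ∨ y) → (z → y) = 1 → undefined = undefined
¬((y ∨ y) → (z → y)) = ¬undefined = undefined
¬¬((y ∨ y) → (z → y)) = ¬undefined = undefined
(y ∨ x) → ¬¬((y ∨ y) → (z → y)) = 1 → undefined = undefined
¬((y ∨ x) → ¬¬((y ∨ y) → (z → y))) = ¬undefined = undefined

undefined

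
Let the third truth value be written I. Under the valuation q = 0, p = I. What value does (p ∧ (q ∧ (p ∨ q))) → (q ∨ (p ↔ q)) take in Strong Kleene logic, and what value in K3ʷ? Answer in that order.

1; I

In Strong Kleene logic: p ∨ q = I ∨ 0 = I
q ∧ (p ∨ q) = 0 ∧ I = 0
p ∧ (q ∧ (p ∨ q)) = I ∧ 0 = 0
p ↔ q = I ↔ 0 = I
q ∨ (p ↔ q) = 0 ∨ I = I
(p ∧ (q ∧ (p ∨ q))) → (q ∨ (p ↔ q)) = 0 → I = 1  [¬0 ∨ I]
In K3ʷ: p ∨ q = I ∨ 0 = I
q ∧ (p ∨ q) = 0 ∧ I = I
p ∧ (q ∧ (p ∨ q)) = I ∧ I = I
p ↔ q = I ↔ 0 = I
q ∨ (p ↔ q) = 0 ∨ I = I
(p ∧ (q ∧ (p ∨ q))) → (q ∨ (p ↔ q)) = I → I = I
They differ because Strong Kleene logic and K3ʷ treat I differently under the binary connectives.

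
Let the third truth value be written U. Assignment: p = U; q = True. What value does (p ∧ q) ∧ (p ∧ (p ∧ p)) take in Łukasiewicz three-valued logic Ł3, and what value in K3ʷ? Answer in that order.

In Łukasiewicz three-valued logic Ł3: p ∧ q = U ∧ True = U
p ∧ p = U ∧ U = U
p ∧ (p ∧ p) = U ∧ U = U
(p ∧ q) ∧ (p ∧ (p ∧ p)) = U ∧ U = U
In K3ʷ: p ∧ q = U ∧ True = U
p ∧ p = U ∧ U = U
p ∧ (p ∧ p) = U ∧ U = U
(p ∧ q) ∧ (p ∧ (p ∧ p)) = U ∧ U = U

U; U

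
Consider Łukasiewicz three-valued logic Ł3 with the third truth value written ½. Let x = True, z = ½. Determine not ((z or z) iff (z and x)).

False

z or z = ½ or ½ = ½
z and x = ½ and True = ½
(z or z) iff (z and x) = ½ iff ½ = True
not ((z or z) iff (z and x)) = not True = False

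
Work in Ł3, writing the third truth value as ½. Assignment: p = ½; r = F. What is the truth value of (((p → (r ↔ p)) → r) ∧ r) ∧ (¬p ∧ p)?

F

r ↔ p = F ↔ ½ = ½  [1 − |0−½|]
p → (r ↔ p) = ½ → ½ = T
(p → (r ↔ p)) → r = T → F = F
((p → (r ↔ p)) → r) ∧ r = F ∧ F = F
¬p = ¬½ = ½
¬p ∧ p = ½ ∧ ½ = ½
(((p → (r ↔ p)) → r) ∧ r) ∧ (¬p ∧ p) = F ∧ ½ = F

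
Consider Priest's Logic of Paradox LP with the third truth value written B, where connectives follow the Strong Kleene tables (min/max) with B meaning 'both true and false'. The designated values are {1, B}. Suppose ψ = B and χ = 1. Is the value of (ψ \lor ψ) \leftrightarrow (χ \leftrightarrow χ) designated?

Yes

ψ \lor ψ = B \lor B = B
χ \leftrightarrow χ = 1 \leftrightarrow 1 = 1
(ψ \lor ψ) \leftrightarrow (χ \leftrightarrow χ) = B \leftrightarrow 1 = B
B ∈ {1, B}.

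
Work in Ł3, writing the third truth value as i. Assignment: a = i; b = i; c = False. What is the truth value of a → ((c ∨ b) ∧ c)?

c ∨ b = False ∨ i = i
(c ∨ b) ∧ c = i ∧ False = False
a → ((c ∨ b) ∧ c) = i → False = i  [min(1, 1−½+0)]

i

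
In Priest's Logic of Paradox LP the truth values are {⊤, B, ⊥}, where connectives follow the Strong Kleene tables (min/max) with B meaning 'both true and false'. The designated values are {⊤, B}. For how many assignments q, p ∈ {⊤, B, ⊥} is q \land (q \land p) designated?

Designated under: (q=⊤, p=⊤); (q=⊤, p=B); (q=B, p=⊤); (q=B, p=B).

4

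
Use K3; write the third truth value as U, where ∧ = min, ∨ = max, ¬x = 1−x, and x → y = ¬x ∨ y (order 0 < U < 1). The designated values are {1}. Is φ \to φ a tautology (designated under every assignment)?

No

Countermodel: φ=U gives U, which is not designated.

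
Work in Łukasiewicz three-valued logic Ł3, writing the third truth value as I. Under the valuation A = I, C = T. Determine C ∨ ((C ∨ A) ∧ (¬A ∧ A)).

T

C ∨ A = T ∨ I = T
¬A = ¬I = I
¬A ∧ A = I ∧ I = I
(C ∨ A) ∧ (¬A ∧ A) = T ∧ I = I
C ∨ ((C ∨ A) ∧ (¬A ∧ A)) = T ∨ I = T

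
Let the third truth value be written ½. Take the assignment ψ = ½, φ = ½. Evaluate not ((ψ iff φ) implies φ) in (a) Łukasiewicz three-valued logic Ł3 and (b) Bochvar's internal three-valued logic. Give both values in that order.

½; ½

In Łukasiewicz three-valued logic Ł3: ψ iff φ = ½ iff ½ = T
(ψ iff φ) implies φ = T implies ½ = ½
not ((ψ iff φ) implies φ) = not ½ = ½
In Bochvar's internal three-valued logic: ψ iff φ = ½ iff ½ = ½
(ψ iff φ) implies φ = ½ implies ½ = ½  [any arg is the third value ⇒ result is the third value]
not ((ψ iff φ) implies φ) = not ½ = ½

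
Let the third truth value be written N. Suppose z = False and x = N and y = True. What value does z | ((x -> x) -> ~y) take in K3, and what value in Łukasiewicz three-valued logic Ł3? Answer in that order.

N; False

In K3: x -> x = N -> N = N  [~N | N]
~y = ~True = False
(x -> x) -> ~y = N -> False = N
z | ((x -> x) -> ~y) = False | N = N
In Łukasiewicz three-valued logic Ł3: x -> x = N -> N = True  [min(1, 1−½+½)]
~y = ~True = False
(x -> x) -> ~y = True -> False = False
z | ((x -> x) -> ~y) = False | False = False
They differ because K3 and Łukasiewicz three-valued logic Ł3 treat N differently under implication.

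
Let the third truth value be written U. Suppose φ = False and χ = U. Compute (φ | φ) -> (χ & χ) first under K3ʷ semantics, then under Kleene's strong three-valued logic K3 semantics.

In K3ʷ: φ | φ = False | False = False
χ & χ = U & U = U
(φ | φ) -> (χ & χ) = False -> U = U
In Kleene's strong three-valued logic K3: φ | φ = False | False = False
χ & χ = U & U = U
(φ | φ) -> (χ & χ) = False -> U = True  [~False | U]
They differ because K3ʷ and Kleene's strong three-valued logic K3 treat U differently under the binary connectives.

U; True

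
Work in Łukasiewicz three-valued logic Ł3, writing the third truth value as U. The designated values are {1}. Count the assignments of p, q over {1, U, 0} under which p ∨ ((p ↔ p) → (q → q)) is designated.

Of the 9 assignments, 9 give a value in {1}.

9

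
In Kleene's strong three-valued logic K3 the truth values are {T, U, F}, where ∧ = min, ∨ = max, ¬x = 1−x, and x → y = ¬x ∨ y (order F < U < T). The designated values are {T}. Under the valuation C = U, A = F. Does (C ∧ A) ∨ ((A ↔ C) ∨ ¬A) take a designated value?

C ∧ A = U ∧ F = F
A ↔ C = F ↔ U = U
¬A = ¬F = T
(A ↔ C) ∨ ¬A = U ∨ T = T
(C ∧ A) ∨ ((A ↔ C) ∨ ¬A) = F ∨ T = T
T ∈ {T}.

Yes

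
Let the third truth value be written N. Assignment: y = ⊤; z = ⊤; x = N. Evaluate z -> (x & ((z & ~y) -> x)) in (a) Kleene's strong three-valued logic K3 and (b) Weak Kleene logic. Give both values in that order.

In Kleene's strong three-valued logic K3: ~y = ~⊤ = ⊥
z & ~y = ⊤ & ⊥ = ⊥
(z & ~y) -> x = ⊥ -> N = ⊤  [~⊥ | N]
x & ((z & ~y) -> x) = N & ⊤ = N
z -> (x & ((z & ~y) -> x)) = ⊤ -> N = N
In Weak Kleene logic: ~y = ~⊤ = ⊥
z & ~y = ⊤ & ⊥ = ⊥
(z & ~y) -> x = ⊥ -> N = N
x & ((z & ~y) -> x) = N & N = N
z -> (x & ((z & ~y) -> x)) = ⊤ -> N = N

N; N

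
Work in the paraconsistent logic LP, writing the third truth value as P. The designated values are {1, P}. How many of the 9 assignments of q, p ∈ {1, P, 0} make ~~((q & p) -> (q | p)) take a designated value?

9

Of the 9 assignments, 9 give a value in {1, P}.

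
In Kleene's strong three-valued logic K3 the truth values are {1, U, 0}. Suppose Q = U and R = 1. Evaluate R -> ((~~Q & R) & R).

U

~Q = ~U = U
~~Q = ~U = U
~~Q & R = U & 1 = U
(~~Q & R) & R = U & 1 = U
R -> ((~~Q & R) & R) = 1 -> U = U  [~1 | U]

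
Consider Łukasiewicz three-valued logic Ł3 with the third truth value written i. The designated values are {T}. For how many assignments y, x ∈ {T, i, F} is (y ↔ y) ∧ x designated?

Designated under: (y=T, x=T); (y=i, x=T); (y=F, x=T).

3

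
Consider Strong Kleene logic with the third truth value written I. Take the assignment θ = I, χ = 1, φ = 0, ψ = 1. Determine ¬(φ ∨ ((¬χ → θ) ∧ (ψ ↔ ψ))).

¬χ = ¬1 = 0
¬χ → θ = 0 → I = 1  [¬0 ∨ I]
ψ ↔ ψ = 1 ↔ 1 = 1
(¬χ → θ) ∧ (ψ ↔ ψ) = 1 ∧ 1 = 1
φ ∨ ((¬χ → θ) ∧ (ψ ↔ ψ)) = 0 ∨ 1 = 1
¬(φ ∨ ((¬χ → θ) ∧ (ψ ↔ ψ))) = ¬1 = 0

0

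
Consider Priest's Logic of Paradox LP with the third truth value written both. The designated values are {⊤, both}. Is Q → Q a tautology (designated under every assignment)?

Yes

Every assignment of Q over {⊤, both, ⊥} gives a value in {⊤, both}.
In particular, with Q=both: Q → Q = both.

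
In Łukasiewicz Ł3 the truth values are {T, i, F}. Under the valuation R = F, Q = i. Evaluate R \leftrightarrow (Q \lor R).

i

Q \lor R = i \lor F = i
R \leftrightarrow (Q \lor R) = F \leftrightarrow i = i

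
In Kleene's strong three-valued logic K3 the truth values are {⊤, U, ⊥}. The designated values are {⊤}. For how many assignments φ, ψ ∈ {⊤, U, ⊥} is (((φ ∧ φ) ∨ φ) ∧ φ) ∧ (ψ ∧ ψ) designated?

1

Designated under: (φ=⊤, ψ=⊤).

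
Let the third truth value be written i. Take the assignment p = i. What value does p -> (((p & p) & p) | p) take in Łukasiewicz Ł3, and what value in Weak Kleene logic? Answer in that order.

In Łukasiewicz Ł3: p & p = i & i = i
(p & p) & p = i & i = i
((p & p) & p) | p = i | i = i
p -> (((p & p) & p) | p) = i -> i = True
In Weak Kleene logic: p & p = i & i = i
(p & p) & p = i & i = i
((p & p) & p) | p = i | i = i
p -> (((p & p) & p) | p) = i -> i = i  [any arg is the third value ⇒ result is the third value]
They differ because Łukasiewicz Ł3 and Weak Kleene logic treat i differently under the binary connectives.

True; i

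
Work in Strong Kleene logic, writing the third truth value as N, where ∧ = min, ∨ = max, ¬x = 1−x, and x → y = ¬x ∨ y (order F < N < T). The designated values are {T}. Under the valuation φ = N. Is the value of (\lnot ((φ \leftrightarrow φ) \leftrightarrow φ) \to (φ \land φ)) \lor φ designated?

No

φ \leftrightarrow φ = N \leftrightarrow N = N
(φ \leftrightarrow φ) \leftrightarrow φ = N \leftrightarrow N = N
\lnot ((φ \leftrightarrow φ) \leftrightarrow φ) = \lnot N = N
φ \land φ = N \land N = N
\lnot ((φ \leftrightarrow φ) \leftrightarrow φ) \to (φ \land φ) = N \to N = N
(\lnot ((φ \leftrightarrow φ) \leftrightarrow φ) \to (φ \land φ)) \lor φ = N \lor N = N
N ∉ {T}.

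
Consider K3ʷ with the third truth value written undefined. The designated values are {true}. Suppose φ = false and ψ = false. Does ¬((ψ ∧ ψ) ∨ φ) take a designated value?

Yes

ψ ∧ ψ = false ∧ false = false
(ψ ∧ ψ) ∨ φ = false ∨ false = false
¬((ψ ∧ ψ) ∨ φ) = ¬false = true
true ∈ {true}.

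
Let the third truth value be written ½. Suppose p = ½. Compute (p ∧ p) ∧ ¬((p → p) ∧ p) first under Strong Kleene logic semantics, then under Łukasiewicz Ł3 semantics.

In Strong Kleene logic: p ∧ p = ½ ∧ ½ = ½
p → p = ½ → ½ = ½  [¬½ ∨ ½]
(p → p) ∧ p = ½ ∧ ½ = ½
¬((p → p) ∧ p) = ¬½ = ½
(p ∧ p) ∧ ¬((p → p) ∧ p) = ½ ∧ ½ = ½
In Łukasiewicz Ł3: p ∧ p = ½ ∧ ½ = ½
p → p = ½ → ½ = true  [min(1, 1−½+½)]
(p → p) ∧ p = true ∧ ½ = ½
¬((p → p) ∧ p) = ¬½ = ½
(p ∧ p) ∧ ¬((p → p) ∧ p) = ½ ∧ ½ = ½

½; ½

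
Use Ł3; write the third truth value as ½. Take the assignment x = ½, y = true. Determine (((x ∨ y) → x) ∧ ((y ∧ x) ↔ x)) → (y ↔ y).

x ∨ y = ½ ∨ true = true
(x ∨ y) → x = true → ½ = ½  [min(1, 1−1+½)]
y ∧ x = true ∧ ½ = ½
(y ∧ x) ↔ x = ½ ↔ ½ = true
((x ∨ y) → x) ∧ ((y ∧ x) ↔ x) = ½ ∧ true = ½
y ↔ y = true ↔ true = true
(((x ∨ y) → x) ∧ ((y ∧ x) ↔ x)) → (y ↔ y) = ½ → true = true

true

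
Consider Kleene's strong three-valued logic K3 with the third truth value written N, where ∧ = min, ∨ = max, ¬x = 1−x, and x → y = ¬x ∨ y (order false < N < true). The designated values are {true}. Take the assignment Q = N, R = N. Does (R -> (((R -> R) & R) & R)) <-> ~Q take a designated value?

No

R -> R = N -> N = N  [~N | N]
(R -> R) & R = N & N = N
((R -> R) & R) & R = N & N = N
R -> (((R -> R) & R) & R) = N -> N = N
~Q = ~N = N
(R -> (((R -> R) & R) & R)) <-> ~Q = N <-> N = N
N ∉ {true}.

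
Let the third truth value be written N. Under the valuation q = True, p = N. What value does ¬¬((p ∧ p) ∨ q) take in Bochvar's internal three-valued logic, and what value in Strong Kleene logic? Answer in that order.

In Bochvar's internal three-valued logic: p ∧ p = N ∧ N = N
(p ∧ p) ∨ q = N ∨ True = N
¬((p ∧ p) ∨ q) = ¬N = N
¬¬((p ∧ p) ∨ q) = ¬N = N
In Strong Kleene logic: p ∧ p = N ∧ N = N
(p ∧ p) ∨ q = N ∨ True = True
¬((p ∧ p) ∨ q) = ¬True = False
¬¬((p ∧ p) ∨ q) = ¬False = True
They differ because Bochvar's internal three-valued logic and Strong Kleene logic treat N differently under the binary connectives.

N; True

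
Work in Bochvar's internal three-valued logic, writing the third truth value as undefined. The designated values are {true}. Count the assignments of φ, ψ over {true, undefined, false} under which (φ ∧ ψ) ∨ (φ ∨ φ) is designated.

2

Designated under: (φ=true, ψ=true); (φ=true, ψ=false).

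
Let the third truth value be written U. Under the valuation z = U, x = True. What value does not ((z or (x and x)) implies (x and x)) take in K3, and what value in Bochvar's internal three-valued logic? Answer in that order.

In K3: x and x = True and True = True
z or (x and x) = U or True = True
x and x = True and True = True
(z or (x and x)) implies (x and x) = True implies True = True
not ((z or (x and x)) implies (x and x)) = not True = False
In Bochvar's internal three-valued logic: x and x = True and True = True
z or (x and x) = U or True = U
x and x = True and True = True
(z or (x and x)) implies (x and x) = U implies True = U  [any arg is the third value ⇒ result is the third value]
not ((z or (x and x)) implies (x and x)) = not U = U
They differ because K3 and Bochvar's internal three-valued logic treat U differently under the binary connectives.

False; U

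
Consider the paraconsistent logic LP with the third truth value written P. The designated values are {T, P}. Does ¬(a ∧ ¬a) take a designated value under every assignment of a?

Yes

Every assignment of a over {T, P, F} gives a value in {T, P}.
In particular, with a=P: ¬(a ∧ ¬a) = P.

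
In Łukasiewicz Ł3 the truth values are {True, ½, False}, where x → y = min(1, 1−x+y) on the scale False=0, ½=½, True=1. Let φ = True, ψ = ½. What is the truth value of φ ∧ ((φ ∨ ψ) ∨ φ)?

φ ∨ ψ = True ∨ ½ = True
(φ ∨ ψ) ∨ φ = True ∨ True = True
φ ∧ ((φ ∨ ψ) ∨ φ) = True ∧ True = True

True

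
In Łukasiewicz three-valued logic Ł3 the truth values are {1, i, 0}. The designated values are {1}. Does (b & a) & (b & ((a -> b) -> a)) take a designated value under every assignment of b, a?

No

Countermodel: b=1, a=i gives i, which is not designated.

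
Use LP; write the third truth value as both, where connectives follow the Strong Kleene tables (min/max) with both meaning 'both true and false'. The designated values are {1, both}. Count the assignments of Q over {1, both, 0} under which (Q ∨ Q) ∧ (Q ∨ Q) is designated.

Q=1: 1 ✓
Q=both: both ✓
Q=0: 0 ·

2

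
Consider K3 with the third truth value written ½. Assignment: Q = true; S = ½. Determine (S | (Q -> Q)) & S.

½

Q -> Q = true -> true = true
S | (Q -> Q) = ½ | true = true
(S | (Q -> Q)) & S = true & ½ = ½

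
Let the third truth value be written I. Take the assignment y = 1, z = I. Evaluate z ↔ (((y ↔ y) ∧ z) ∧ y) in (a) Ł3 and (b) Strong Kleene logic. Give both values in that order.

1; I

In Ł3: y ↔ y = 1 ↔ 1 = 1
(y ↔ y) ∧ z = 1 ∧ I = I
((y ↔ y) ∧ z) ∧ y = I ∧ 1 = I
z ↔ (((y ↔ y) ∧ z) ∧ y) = I ↔ I = 1  [1 − |½−½|]
In Strong Kleene logic: y ↔ y = 1 ↔ 1 = 1
(y ↔ y) ∧ z = 1 ∧ I = I
((y ↔ y) ∧ z) ∧ y = I ∧ 1 = I
z ↔ (((y ↔ y) ∧ z) ∧ y) = I ↔ I = I
They differ because Ł3 and Strong Kleene logic treat I differently under implication.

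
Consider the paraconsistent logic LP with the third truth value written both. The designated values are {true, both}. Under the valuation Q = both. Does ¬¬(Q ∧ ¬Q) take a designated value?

¬Q = ¬both = both
Q ∧ ¬Q = both ∧ both = both
¬(Q ∧ ¬Q) = ¬both = both
¬¬(Q ∧ ¬Q) = ¬both = both
both ∈ {true, both}.

Yes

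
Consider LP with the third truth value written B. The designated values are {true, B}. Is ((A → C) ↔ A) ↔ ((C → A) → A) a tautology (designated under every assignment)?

Countermodel: A=true, C=false gives false, which is not designated.

No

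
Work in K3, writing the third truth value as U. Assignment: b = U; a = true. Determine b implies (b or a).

b or a = U or true = true
b implies (b or a) = U implies true = true  [not U or true]

true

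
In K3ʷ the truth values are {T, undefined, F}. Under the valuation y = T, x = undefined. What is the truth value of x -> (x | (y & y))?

y & y = T & T = T
x | (y & y) = undefined | T = undefined
x -> (x | (y & y)) = undefined -> undefined = undefined  [any arg is the third value ⇒ result is the third value]

undefined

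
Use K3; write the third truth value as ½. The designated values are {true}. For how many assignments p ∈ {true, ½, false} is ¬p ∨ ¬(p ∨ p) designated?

1

p=true: false ·
p=½: ½ ·
p=false: true ✓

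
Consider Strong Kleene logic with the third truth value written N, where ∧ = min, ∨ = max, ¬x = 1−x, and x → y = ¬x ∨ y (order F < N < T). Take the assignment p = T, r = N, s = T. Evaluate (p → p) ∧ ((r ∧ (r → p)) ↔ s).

p → p = T → T = T
r → p = N → T = T
r ∧ (r → p) = N ∧ T = N
(r ∧ (r → p)) ↔ s = N ↔ T = N
(p → p) ∧ ((r ∧ (r → p)) ↔ s) = T ∧ N = N

N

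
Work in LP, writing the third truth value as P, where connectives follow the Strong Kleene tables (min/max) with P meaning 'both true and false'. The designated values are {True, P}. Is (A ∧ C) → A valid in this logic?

Every assignment of A, C over {True, P, False} gives a value in {True, P}.
In particular, with A=P, C=P: (A ∧ C) → A = P.

Yes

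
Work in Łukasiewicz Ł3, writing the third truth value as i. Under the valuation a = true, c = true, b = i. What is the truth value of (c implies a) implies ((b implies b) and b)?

c implies a = true implies true = true
b implies b = i implies i = true
(b implies b) and b = true and i = i
(c implies a) implies ((b implies b) and b) = true implies i = i

i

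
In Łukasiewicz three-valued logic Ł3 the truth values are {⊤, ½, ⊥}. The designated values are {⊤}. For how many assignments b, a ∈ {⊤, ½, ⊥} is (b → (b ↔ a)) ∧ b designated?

Designated under: (b=⊤, a=⊤).

1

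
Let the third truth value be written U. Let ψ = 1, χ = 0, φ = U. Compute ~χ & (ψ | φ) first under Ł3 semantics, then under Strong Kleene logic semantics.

1; 1

In Ł3: ~χ = ~0 = 1
ψ | φ = 1 | U = 1
~χ & (ψ | φ) = 1 & 1 = 1
In Strong Kleene logic: ~χ = ~0 = 1
ψ | φ = 1 | U = 1
~χ & (ψ | φ) = 1 & 1 = 1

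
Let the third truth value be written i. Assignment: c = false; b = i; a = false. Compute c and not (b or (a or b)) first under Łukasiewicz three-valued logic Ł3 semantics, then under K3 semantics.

In Łukasiewicz three-valued logic Ł3: a or b = false or i = i
b or (a or b) = i or i = i
not (b or (a or b)) = not i = i
c and not (b or (a or b)) = false and i = false
In K3: a or b = false or i = i
b or (a or b) = i or i = i
not (b or (a or b)) = not i = i
c and not (b or (a or b)) = false and i = false

false; false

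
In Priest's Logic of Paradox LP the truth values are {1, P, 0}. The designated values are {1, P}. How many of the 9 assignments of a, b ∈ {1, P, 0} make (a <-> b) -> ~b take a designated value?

Of the 9 assignments, 8 give a value in {1, P}.

8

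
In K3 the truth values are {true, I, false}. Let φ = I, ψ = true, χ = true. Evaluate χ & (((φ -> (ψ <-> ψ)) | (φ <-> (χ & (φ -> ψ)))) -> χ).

true

ψ <-> ψ = true <-> true = true
φ -> (ψ <-> ψ) = I -> true = true  [~I | true]
φ -> ψ = I -> true = true
χ & (φ -> ψ) = true & true = true
φ <-> (χ & (φ -> ψ)) = I <-> true = I
(φ -> (ψ <-> ψ)) | (φ <-> (χ & (φ -> ψ))) = true | I = true
((φ -> (ψ <-> ψ)) | (φ <-> (χ & (φ -> ψ)))) -> χ = true -> true = true
χ & (((φ -> (ψ <-> ψ)) | (φ <-> (χ & (φ -> ψ)))) -> χ) = true & true = true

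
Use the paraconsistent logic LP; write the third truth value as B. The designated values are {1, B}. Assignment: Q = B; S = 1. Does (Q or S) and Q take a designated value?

Yes

Q or S = B or 1 = 1
(Q or S) and Q = 1 and B = B
B ∈ {1, B}.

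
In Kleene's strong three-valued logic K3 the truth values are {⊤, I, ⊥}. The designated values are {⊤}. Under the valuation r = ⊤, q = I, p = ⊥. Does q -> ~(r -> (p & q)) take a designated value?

p & q = ⊥ & I = ⊥
r -> (p & q) = ⊤ -> ⊥ = ⊥
~(r -> (p & q)) = ~⊥ = ⊤
q -> ~(r -> (p & q)) = I -> ⊤ = ⊤  [~I | ⊤]
⊤ ∈ {⊤}.

Yes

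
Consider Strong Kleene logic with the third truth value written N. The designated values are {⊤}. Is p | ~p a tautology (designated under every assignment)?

Countermodel: p=N gives N, which is not designated.

No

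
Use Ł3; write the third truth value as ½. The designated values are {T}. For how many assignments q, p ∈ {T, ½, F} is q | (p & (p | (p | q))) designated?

5

Of the 9 assignments, 5 give a value in {T}.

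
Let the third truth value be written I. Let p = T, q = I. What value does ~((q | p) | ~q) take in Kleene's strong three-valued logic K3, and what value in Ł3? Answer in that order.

F; F

In Kleene's strong three-valued logic K3: q | p = I | T = T
~q = ~I = I
(q | p) | ~q = T | I = T
~((q | p) | ~q) = ~T = F
In Ł3: q | p = I | T = T
~q = ~I = I
(q | p) | ~q = T | I = T
~((q | p) | ~q) = ~T = F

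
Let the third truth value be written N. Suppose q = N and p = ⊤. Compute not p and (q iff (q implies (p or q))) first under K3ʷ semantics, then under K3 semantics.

N; ⊥

In K3ʷ: not p = not ⊤ = ⊥
p or q = ⊤ or N = N
q implies (p or q) = N implies N = N  [any arg is the third value ⇒ result is the third value]
q iff (q implies (p or q)) = N iff N = N
not p and (q iff (q implies (p or q))) = ⊥ and N = N
In K3: not p = not ⊤ = ⊥
p or q = ⊤ or N = ⊤
q implies (p or q) = N implies ⊤ = ⊤
q iff (q implies (p or q)) = N iff ⊤ = N
not p and (q iff (q implies (p or q))) = ⊥ and N = ⊥
They differ because K3ʷ and K3 treat N differently under the binary connectives.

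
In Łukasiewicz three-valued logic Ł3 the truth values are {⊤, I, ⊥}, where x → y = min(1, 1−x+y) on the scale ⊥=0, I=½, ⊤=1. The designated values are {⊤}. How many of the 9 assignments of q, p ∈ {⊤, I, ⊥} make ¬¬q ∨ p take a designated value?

5

Of the 9 assignments, 5 give a value in {⊤}.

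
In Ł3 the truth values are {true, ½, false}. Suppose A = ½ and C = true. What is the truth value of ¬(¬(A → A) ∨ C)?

false

A → A = ½ → ½ = true  [min(1, 1−½+½)]
¬(A → A) = ¬true = false
¬(A → A) ∨ C = false ∨ true = true
¬(¬(A → A) ∨ C) = ¬true = false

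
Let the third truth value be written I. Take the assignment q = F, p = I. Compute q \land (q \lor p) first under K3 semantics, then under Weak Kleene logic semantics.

In K3: q \lor p = F \lor I = I
q \land (q \lor p) = F \land I = F
In Weak Kleene logic: q \lor p = F \lor I = I
q \land (q \lor p) = F \land I = I
They differ because K3 and Weak Kleene logic treat I differently under the binary connectives.

F; I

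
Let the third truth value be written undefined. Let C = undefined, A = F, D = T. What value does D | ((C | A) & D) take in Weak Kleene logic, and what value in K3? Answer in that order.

undefined; T

In Weak Kleene logic: C | A = undefined | F = undefined
(C | A) & D = undefined & T = undefined
D | ((C | A) & D) = T | undefined = undefined
In K3: C | A = undefined | F = undefined
(C | A) & D = undefined & T = undefined
D | ((C | A) & D) = T | undefined = T
They differ because Weak Kleene logic and K3 treat undefined differently under the binary connectives.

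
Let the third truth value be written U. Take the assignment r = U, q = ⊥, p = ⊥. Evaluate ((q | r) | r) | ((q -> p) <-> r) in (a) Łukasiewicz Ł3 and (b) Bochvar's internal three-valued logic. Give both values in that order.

In Łukasiewicz Ł3: q | r = ⊥ | U = U
(q | r) | r = U | U = U
q -> p = ⊥ -> ⊥ = ⊤
(q -> p) <-> r = ⊤ <-> U = U  [1 − |1−½|]
((q | r) | r) | ((q -> p) <-> r) = U | U = U
In Bochvar's internal three-valued logic: q | r = ⊥ | U = U
(q | r) | r = U | U = U
q -> p = ⊥ -> ⊥ = ⊤
(q -> p) <-> r = ⊤ <-> U = U
((q | r) | r) | ((q -> p) <-> r) = U | U = U

U; U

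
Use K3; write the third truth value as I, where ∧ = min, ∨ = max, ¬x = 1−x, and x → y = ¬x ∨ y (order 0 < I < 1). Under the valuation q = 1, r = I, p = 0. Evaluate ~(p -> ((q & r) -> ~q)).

0

q & r = 1 & I = I
~q = ~1 = 0
(q & r) -> ~q = I -> 0 = I  [~I | 0]
p -> ((q & r) -> ~q) = 0 -> I = 1
~(p -> ((q & r) -> ~q)) = ~1 = 0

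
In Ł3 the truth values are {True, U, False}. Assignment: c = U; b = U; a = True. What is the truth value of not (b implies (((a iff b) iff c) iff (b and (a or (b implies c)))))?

a iff b = True iff U = U
(a iff b) iff c = U iff U = True
b implies c = U implies U = True
a or (b implies c) = True or True = True
b and (a or (b implies c)) = U and True = U
((a iff b) iff c) iff (b and (a or (b implies c))) = True iff U = U
b implies (((a iff b) iff c) iff (b and (a or (b implies c)))) = U implies U = True
not (b implies (((a iff b) iff c) iff (b and (a or (b implies c))))) = not True = False

False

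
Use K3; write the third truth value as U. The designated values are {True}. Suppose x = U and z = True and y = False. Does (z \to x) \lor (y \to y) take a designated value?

z \to x = True \to U = U
y \to y = False \to False = True
(z \to x) \lor (y \to y) = U \lor True = True
True ∈ {True}.

Yes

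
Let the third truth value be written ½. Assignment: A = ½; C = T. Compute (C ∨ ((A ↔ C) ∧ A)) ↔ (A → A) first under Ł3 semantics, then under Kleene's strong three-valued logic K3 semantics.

T; ½

In Ł3: A ↔ C = ½ ↔ T = ½  [1 − |½−1|]
(A ↔ C) ∧ A = ½ ∧ ½ = ½
C ∨ ((A ↔ C) ∧ A) = T ∨ ½ = T
A → A = ½ → ½ = T
(C ∨ ((A ↔ C) ∧ A)) ↔ (A → A) = T ↔ T = T
In Kleene's strong three-valued logic K3: A ↔ C = ½ ↔ T = ½
(A ↔ C) ∧ A = ½ ∧ ½ = ½
C ∨ ((A ↔ C) ∧ A) = T ∨ ½ = T
A → A = ½ → ½ = ½
(C ∨ ((A ↔ C) ∧ A)) ↔ (A → A) = T ↔ ½ = ½
They differ because Ł3 and Kleene's strong three-valued logic K3 treat ½ differently under implication.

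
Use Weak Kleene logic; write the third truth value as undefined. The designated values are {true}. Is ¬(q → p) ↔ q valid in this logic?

Countermodel: q=true, p=true gives false, which is not designated.

No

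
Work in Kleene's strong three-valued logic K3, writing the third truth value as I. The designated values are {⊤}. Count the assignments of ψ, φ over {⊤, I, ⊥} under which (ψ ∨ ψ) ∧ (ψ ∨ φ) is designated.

Designated under: (ψ=⊤, φ=⊤); (ψ=⊤, φ=I); (ψ=⊤, φ=⊥).

3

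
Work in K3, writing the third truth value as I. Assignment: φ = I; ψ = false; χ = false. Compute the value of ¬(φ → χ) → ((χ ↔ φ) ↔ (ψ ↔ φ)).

I

φ → χ = I → false = I  [¬I ∨ false]
¬(φ → χ) = ¬I = I
χ ↔ φ = false ↔ I = I
ψ ↔ φ = false ↔ I = I
(χ ↔ φ) ↔ (ψ ↔ φ) = I ↔ I = I
¬(φ → χ) → ((χ ↔ φ) ↔ (ψ ↔ φ)) = I → I = I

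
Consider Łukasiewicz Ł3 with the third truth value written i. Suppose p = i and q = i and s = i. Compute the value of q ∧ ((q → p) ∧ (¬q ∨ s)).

i

q → p = i → i = True
¬q = ¬i = i
¬q ∨ s = i ∨ i = i
(q → p) ∧ (¬q ∨ s) = True ∧ i = i
q ∧ ((q → p) ∧ (¬q ∨ s)) = i ∧ i = i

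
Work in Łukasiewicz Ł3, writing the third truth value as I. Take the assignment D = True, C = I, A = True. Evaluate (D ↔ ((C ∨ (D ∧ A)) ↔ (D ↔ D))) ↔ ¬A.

False

D ∧ A = True ∧ True = True
C ∨ (D ∧ A) = I ∨ True = True
D ↔ D = True ↔ True = True
(C ∨ (D ∧ A)) ↔ (D ↔ D) = True ↔ True = True
D ↔ ((C ∨ (D ∧ A)) ↔ (D ↔ D)) = True ↔ True = True
¬A = ¬True = False
(D ↔ ((C ∨ (D ∧ A)) ↔ (D ↔ D))) ↔ ¬A = True ↔ False = False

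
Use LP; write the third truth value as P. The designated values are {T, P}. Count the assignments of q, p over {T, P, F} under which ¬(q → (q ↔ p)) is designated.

5

Of the 9 assignments, 5 give a value in {T, P}.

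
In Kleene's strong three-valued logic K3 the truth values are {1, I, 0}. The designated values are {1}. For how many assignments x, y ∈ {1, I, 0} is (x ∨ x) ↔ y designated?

2

Designated under: (x=1, y=1); (x=0, y=0).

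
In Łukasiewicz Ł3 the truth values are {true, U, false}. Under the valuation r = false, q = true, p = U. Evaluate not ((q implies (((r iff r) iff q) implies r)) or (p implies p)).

false

r iff r = false iff false = true
(r iff r) iff q = true iff true = true
((r iff r) iff q) implies r = true implies false = false
q implies (((r iff r) iff q) implies r) = true implies false = false
p implies p = U implies U = true  [min(1, 1−½+½)]
(q implies (((r iff r) iff q) implies r)) or (p implies p) = false or true = true
not ((q implies (((r iff r) iff q) implies r)) or (p implies p)) = not true = false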